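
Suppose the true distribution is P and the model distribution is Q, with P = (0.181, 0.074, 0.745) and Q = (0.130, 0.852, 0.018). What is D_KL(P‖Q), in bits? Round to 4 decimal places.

D(P‖Q) = Σ p·log₂(p/q).
  0.181·log₂(0.181/0.130) = 0.08642
  0.074·log₂(0.074/0.852) = -0.26087
  0.745·log₂(0.745/0.018) = 4.00152
D(P‖Q) = 3.8271 bits.

3.8271 bits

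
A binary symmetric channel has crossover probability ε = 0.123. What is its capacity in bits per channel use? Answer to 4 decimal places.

Binary symmetric channel: C = 1 − h₂(ε) where h₂ is the binary entropy function.
h₂(0.123) = −0.123·log₂0.123 − 0.877·log₂0.877 = 0.5379.
C = 1 − 0.5379 = 0.4621 bits per channel use.

0.4621 bits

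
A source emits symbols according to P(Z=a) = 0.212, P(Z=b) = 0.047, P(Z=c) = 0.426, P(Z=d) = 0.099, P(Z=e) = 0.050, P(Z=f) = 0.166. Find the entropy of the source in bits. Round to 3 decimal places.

2.183 bits

H(Z) = −Σ p·log₂ p.
  −(0.212)·log₂(0.212) = 0.4744
  −(0.047)·log₂(0.047) = 0.2073
  −(0.426)·log₂(0.426) = 0.5244
  −(0.099)·log₂(0.099) = 0.3303
  −(0.050)·log₂(0.050) = 0.2161
  −(0.166)·log₂(0.166) = 0.4301
Sum: 0.4744 + 0.2073 + 0.5244 + 0.3303 + 0.2161 + 0.4301 = 2.183 bits.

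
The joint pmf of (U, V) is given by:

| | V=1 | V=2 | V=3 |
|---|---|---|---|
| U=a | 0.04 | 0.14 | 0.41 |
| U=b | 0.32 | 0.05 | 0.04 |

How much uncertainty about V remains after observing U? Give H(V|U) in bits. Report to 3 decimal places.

Chain rule: H(V|U) = H(U,V) − H(U).
Marginals: p(U) = (0.5900, 0.4100), p(V) = (0.3600, 0.1900, 0.4500).
H(U,V) = 2.0381 bits; H(U) = 0.9765 bits.
H(V|U) = 2.0381 − 0.9765 = 1.062 bits.

1.062 bits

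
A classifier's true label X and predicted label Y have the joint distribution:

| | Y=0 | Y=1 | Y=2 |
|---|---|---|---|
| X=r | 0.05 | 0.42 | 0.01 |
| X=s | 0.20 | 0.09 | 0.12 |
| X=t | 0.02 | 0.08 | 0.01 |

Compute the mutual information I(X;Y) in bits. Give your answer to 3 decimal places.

Marginals: p(X) = (0.4800, 0.4100, 0.1100), p(Y) = (0.2700, 0.5900, 0.1400).
I(X;Y) = H(X) + H(Y) − H(X,Y).
H(X) = 1.3859, H(Y) = 1.3562, H(X,Y) = 2.4231.
I(X;Y) = 1.3859 + 1.3562 − 2.4231 = 0.319 bits.

0.319 bits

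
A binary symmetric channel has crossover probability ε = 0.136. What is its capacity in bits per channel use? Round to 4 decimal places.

0.4263 bits

Binary symmetric channel: C = 1 − h₂(ε) where h₂ is the binary entropy function.
h₂(0.136) = −0.136·log₂0.136 − 0.864·log₂0.864 = 0.5737.
C = 1 − 0.5737 = 0.4263 bits per channel use.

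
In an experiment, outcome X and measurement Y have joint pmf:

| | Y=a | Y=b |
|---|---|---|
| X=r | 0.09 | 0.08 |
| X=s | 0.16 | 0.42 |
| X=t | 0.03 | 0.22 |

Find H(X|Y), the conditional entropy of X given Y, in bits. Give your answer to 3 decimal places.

1.330 bits

Chain rule: H(X|Y) = H(X,Y) − H(Y).
Marginals: p(X) = (0.1700, 0.5800, 0.2500), p(Y) = (0.2800, 0.7200).
H(X,Y) = 2.1852 bits; H(Y) = 0.8555 bits.
H(X|Y) = 2.1852 − 0.8555 = 1.330 bits.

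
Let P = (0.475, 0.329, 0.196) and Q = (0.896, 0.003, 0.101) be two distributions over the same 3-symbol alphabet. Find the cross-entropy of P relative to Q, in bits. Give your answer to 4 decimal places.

H(P,Q) = −Σ p·log₂ q.
  −0.475·log₂(0.896) = 0.07525
  −0.329·log₂(0.003) = 2.75729
  −0.196·log₂(0.101) = 0.64828
H(P,Q) = 3.4808 bits.

3.4808 bits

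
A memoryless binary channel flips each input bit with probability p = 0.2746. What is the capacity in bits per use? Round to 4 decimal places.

Binary symmetric channel: C = 1 − h₂(ε) where h₂ is the binary entropy function.
h₂(0.2746) = −0.2746·log₂0.2746 − 0.7254·log₂0.7254 = 0.8480.
C = 1 − 0.8480 = 0.1520 bits per channel use.

0.1520 bits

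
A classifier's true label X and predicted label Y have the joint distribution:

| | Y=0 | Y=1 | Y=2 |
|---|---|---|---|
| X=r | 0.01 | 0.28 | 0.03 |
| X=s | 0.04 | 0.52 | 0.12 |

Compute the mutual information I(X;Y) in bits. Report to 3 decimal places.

0.013 bits

Marginals: p(X) = (0.3200, 0.6800), p(Y) = (0.0500, 0.8000, 0.1500).
I(X;Y) = Σ p(x,y)·log₂[p(x,y)/(p(x)p(y))].
  (r,0): 0.01·log₂(0.6250) = -0.0068
  (r,1): 0.28·log₂(1.0938) = 0.0362
  (r,2): 0.03·log₂(0.6250) = -0.0203
  (s,0): 0.04·log₂(1.1765) = 0.0094
  (s,1): 0.52·log₂(0.9559) = -0.0338
  (s,2): 0.12·log₂(1.1765) = 0.0281
Sum = 0.013 bits.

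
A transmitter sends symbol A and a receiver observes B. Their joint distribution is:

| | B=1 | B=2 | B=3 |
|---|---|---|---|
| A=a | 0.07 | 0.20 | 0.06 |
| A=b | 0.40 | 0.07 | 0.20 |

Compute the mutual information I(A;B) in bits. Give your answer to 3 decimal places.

Marginals: p(A) = (0.3300, 0.6700), p(B) = (0.4700, 0.2700, 0.2600).
I(A;B) = Σ p(x,y)·log₂[p(x,y)/(p(x)p(y))].
  (a,1): 0.07·log₂(0.4513) = -0.0803
  (a,2): 0.20·log₂(2.2447) = 0.2333
  (a,3): 0.06·log₂(0.6993) = -0.0310
  (b,1): 0.40·log₂(1.2702) = 0.1380
  (b,2): 0.07·log₂(0.3870) = -0.0959
  (b,3): 0.20·log₂(1.1481) = 0.0399
Sum = 0.204 bits.

0.204 bits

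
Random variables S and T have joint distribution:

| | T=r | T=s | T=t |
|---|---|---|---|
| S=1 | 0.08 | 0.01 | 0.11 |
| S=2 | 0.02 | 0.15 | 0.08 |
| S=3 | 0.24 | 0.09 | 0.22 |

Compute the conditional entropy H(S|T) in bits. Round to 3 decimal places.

Marginals: p(S) = (0.2000, 0.2500, 0.5500), p(T) = (0.3400, 0.2500, 0.4100).
H(S|T) = Σ p(T) · H(S|T=·).
  T=r: p=0.3400, H(S|T=r) = 1.0863
  T=s: p=0.2500, H(S|T=s) = 1.1585
  T=t: p=0.4100, H(S|T=t) = 1.4512
Weighted sum = 1.254 bits.

1.254 bits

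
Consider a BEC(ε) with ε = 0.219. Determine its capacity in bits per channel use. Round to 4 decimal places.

Binary erasure channel: capacity C = 1 − ε.
C = 1 − 0.219 = 0.7810 bits per channel use.

0.7810 bits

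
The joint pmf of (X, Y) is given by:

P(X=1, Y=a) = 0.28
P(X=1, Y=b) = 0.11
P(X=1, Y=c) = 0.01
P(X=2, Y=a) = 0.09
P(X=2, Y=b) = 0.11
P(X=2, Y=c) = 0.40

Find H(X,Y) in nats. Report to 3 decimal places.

H(X,Y) = −Σ p(x,y)·ln p(x,y) over all 6 cells.
  cell (1,a): −0.28·ln0.28 = 0.3564
  cell (1,b): −0.11·ln0.11 = 0.2428
  cell (1,c): −0.01·ln0.01 = 0.0461
  cell (2,a): −0.09·ln0.09 = 0.2167
  cell (2,b): −0.11·ln0.11 = 0.2428
  cell (2,c): −0.40·ln0.40 = 0.3665
Sum = 1.471 nats.

1.471 nats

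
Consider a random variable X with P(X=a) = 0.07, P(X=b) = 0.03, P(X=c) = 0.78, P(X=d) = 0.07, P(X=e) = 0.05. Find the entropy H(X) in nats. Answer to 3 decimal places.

0.821 nats

H(X) = −Σ p·ln p.
  −(0.07)·ln(0.07) = 0.1861
  −(0.03)·ln(0.03) = 0.1052
  −(0.78)·ln(0.78) = 0.1938
  −(0.07)·ln(0.07) = 0.1861
  −(0.05)·ln(0.05) = 0.1498
Sum: 0.1861 + 0.1052 + 0.1938 + 0.1861 + 0.1498 = 0.821 nats.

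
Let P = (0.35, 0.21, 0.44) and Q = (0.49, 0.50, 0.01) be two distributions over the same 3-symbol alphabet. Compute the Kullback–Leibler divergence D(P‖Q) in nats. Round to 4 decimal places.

1.3651 nats

D(P‖Q) = Σ p·ln(p/q).
  0.35·ln(0.35/0.49) = -0.11777
  0.21·ln(0.21/0.50) = -0.18218
  0.44·ln(0.44/0.01) = 1.66504
D(P‖Q) = 1.3651 nats.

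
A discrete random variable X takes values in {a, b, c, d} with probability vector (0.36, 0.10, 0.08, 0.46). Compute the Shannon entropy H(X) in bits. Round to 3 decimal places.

1.670 bits

H(X) = −Σ p·log₂ p.
  −(0.36)·log₂(0.36) = 0.5306
  −(0.10)·log₂(0.10) = 0.3322
  −(0.08)·log₂(0.08) = 0.2915
  −(0.46)·log₂(0.46) = 0.5153
Sum: 0.5306 + 0.3322 + 0.2915 + 0.5153 = 1.670 bits.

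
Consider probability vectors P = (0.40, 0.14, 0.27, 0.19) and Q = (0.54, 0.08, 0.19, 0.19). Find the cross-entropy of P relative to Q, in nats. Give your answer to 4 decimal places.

1.3640 nats

H(P,Q) = −Σ p·ln q.
  −0.40·ln(0.54) = 0.24647
  −0.14·ln(0.08) = 0.35360
  −0.27·ln(0.19) = 0.44840
  −0.19·ln(0.19) = 0.31554
H(P,Q) = 1.3640 nats.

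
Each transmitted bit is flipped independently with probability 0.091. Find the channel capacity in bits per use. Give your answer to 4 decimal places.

0.5602 bits

Binary symmetric channel: C = 1 − h₂(ε) where h₂ is the binary entropy function.
h₂(0.091) = −0.091·log₂0.091 − 0.909·log₂0.909 = 0.4398.
C = 1 − 0.4398 = 0.5602 bits per channel use.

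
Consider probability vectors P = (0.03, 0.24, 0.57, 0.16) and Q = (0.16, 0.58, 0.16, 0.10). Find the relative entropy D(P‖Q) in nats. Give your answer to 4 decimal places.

D(P‖Q) = Σ p·ln(p/q).
  0.03·ln(0.03/0.16) = -0.05022
  0.24·ln(0.24/0.58) = -0.21177
  0.57·ln(0.57/0.16) = 0.72416
  0.16·ln(0.16/0.10) = 0.07520
D(P‖Q) = 0.5374 nats.

0.5374 nats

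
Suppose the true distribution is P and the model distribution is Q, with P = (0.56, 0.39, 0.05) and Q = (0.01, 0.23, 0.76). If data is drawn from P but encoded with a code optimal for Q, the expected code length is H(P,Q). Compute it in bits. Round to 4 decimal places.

4.5673 bits

H(P,Q) = −Σ p·log₂ q.
  −0.56·log₂(0.01) = 3.72056
  −0.39·log₂(0.23) = 0.82691
  −0.05·log₂(0.76) = 0.01980
H(P,Q) = 4.5673 bits.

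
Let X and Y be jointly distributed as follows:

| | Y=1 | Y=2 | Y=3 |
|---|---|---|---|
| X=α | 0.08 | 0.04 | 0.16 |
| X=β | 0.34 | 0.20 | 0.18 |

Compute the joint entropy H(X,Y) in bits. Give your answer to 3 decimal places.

H(X,Y) = −Σ p(x,y)·log₂ p(x,y) over all 6 cells.
  cell (α,1): −0.08·log₂0.08 = 0.2915
  cell (α,2): −0.04·log₂0.04 = 0.1858
  cell (α,3): −0.16·log₂0.16 = 0.4230
  cell (β,1): −0.34·log₂0.34 = 0.5292
  cell (β,2): −0.20·log₂0.20 = 0.4644
  cell (β,3): −0.18·log₂0.18 = 0.4453
Sum = 2.339 bits.

2.339 bits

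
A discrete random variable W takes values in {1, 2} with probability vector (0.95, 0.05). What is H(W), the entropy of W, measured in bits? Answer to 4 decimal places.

0.2864 bits

H(W) = −Σ p·log₂ p.
  −(0.95)·log₂(0.95) = 0.07030
  −(0.05)·log₂(0.05) = 0.21610
Sum: 0.07030 + 0.21610 = 0.2864 bits.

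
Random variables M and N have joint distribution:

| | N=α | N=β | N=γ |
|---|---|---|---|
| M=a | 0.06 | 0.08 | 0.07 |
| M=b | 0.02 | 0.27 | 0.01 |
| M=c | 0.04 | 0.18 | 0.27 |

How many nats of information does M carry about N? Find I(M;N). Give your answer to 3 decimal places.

0.171 nats

Marginals: p(M) = (0.2100, 0.3000, 0.4900), p(N) = (0.1200, 0.5300, 0.3500).
I(M;N) = Σ p(x,y)·ln[p(x,y)/(p(x)p(y))].
  (a,α): 0.06·ln(2.3810) = 0.0521
  (a,β): 0.08·ln(0.7188) = -0.0264
  (a,γ): 0.07·ln(0.9524) = -0.0034
  (b,α): 0.02·ln(0.5556) = -0.0118
  (b,β): 0.27·ln(1.6981) = 0.1430
  (b,γ): 0.01·ln(0.0952) = -0.0235
  (c,α): 0.04·ln(0.6803) = -0.0154
  (c,β): 0.18·ln(0.6931) = -0.0660
  (c,γ): 0.27·ln(1.5743) = 0.1225
Sum = 0.171 nats.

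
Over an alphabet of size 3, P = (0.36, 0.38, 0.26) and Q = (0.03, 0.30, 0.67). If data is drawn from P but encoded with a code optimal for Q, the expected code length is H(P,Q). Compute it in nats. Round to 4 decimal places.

1.8240 nats

H(P,Q) = −Σ p·ln q.
  −0.36·ln(0.03) = 1.26236
  −0.38·ln(0.30) = 0.45751
  −0.26·ln(0.67) = 0.10412
H(P,Q) = 1.8240 nats.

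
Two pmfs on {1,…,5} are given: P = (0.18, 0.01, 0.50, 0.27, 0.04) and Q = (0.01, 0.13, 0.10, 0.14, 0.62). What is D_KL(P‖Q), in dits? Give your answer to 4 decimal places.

D(P‖Q) = Σ p·log₁₀(p/q).
  0.18·log₁₀(0.18/0.01) = 0.22595
  0.01·log₁₀(0.01/0.13) = -0.01114
  0.50·log₁₀(0.50/0.10) = 0.34949
  0.27·log₁₀(0.27/0.14) = 0.07701
  0.04·log₁₀(0.04/0.62) = -0.04761
D(P‖Q) = 0.5937 dits.

0.5937 dits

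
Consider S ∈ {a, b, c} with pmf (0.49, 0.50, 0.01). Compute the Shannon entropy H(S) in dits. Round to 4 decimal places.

0.3223 dits

H(S) = −Σ p·log₁₀ p.
  −(0.49)·log₁₀(0.49) = 0.15180
  −(0.50)·log₁₀(0.50) = 0.15051
  −(0.01)·log₁₀(0.01) = 0.02000
Sum: 0.15180 + 0.15051 + 0.02000 = 0.3223 dits.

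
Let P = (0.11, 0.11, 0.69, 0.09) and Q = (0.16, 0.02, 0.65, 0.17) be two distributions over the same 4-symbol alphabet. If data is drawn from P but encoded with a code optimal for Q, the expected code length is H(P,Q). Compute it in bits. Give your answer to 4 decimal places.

1.5706 bits

H(P,Q) = −Σ p·log₂ q.
  −0.11·log₂(0.16) = 0.29082
  −0.11·log₂(0.02) = 0.62082
  −0.69·log₂(0.65) = 0.42883
  −0.09·log₂(0.17) = 0.23008
H(P,Q) = 1.5706 bits.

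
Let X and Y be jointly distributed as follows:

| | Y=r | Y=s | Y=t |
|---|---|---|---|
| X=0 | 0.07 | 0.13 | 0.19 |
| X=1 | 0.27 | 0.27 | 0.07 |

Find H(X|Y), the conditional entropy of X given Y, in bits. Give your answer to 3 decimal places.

Chain rule: H(X|Y) = H(X,Y) − H(Y).
Marginals: p(X) = (0.3900, 0.6100), p(Y) = (0.3400, 0.4000, 0.2600).
H(X,Y) = 2.3950 bits; H(Y) = 1.5632 bits.
H(X|Y) = 2.3950 − 1.5632 = 0.832 bits.

0.832 bits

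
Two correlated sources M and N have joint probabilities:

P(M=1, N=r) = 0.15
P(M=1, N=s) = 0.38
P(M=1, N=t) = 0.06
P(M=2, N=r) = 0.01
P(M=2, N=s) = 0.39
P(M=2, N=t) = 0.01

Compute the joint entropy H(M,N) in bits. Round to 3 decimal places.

1.847 bits

H(M,N) = −Σ p(x,y)·log₂ p(x,y) over all 6 cells.
  cell (1,r): −0.15·log₂0.15 = 0.4105
  cell (1,s): −0.38·log₂0.38 = 0.5305
  cell (1,t): −0.06·log₂0.06 = 0.2435
  cell (2,r): −0.01·log₂0.01 = 0.0664
  cell (2,s): −0.39·log₂0.39 = 0.5298
  cell (2,t): −0.01·log₂0.01 = 0.0664
Sum = 1.847 bits.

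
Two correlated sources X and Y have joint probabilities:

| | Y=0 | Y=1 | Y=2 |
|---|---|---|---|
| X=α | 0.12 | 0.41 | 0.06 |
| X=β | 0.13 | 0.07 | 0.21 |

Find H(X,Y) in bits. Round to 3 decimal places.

2.262 bits

H(X,Y) = −Σ p(x,y)·log₂ p(x,y) over all 6 cells.
  cell (α,0): −0.12·log₂0.12 = 0.3671
  cell (α,1): −0.41·log₂0.41 = 0.5274
  cell (α,2): −0.06·log₂0.06 = 0.2435
  cell (β,0): −0.13·log₂0.13 = 0.3826
  cell (β,1): −0.07·log₂0.07 = 0.2686
  cell (β,2): −0.21·log₂0.21 = 0.4728
Sum = 2.262 bits.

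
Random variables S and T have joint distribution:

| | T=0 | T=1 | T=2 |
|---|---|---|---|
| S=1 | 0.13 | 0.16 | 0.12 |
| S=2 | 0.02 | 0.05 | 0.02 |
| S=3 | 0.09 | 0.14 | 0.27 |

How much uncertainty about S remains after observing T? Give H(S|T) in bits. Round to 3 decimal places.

1.283 bits

Marginals: p(S) = (0.4100, 0.0900, 0.5000), p(T) = (0.2400, 0.3500, 0.4100).
H(S|T) = Σ p(T) · H(S|T=·).
  T=0: p=0.2400, H(S|T=0) = 1.3085
  T=1: p=0.3500, H(S|T=1) = 1.4461
  T=2: p=0.4100, H(S|T=2) = 1.1282
Weighted sum = 1.283 bits.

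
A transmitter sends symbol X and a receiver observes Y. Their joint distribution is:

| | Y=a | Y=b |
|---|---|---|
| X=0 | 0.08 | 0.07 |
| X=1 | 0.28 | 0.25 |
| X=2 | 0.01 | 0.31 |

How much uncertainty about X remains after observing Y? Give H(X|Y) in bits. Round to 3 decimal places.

Chain rule: H(X|Y) = H(X,Y) − H(Y).
Marginals: p(X) = (0.1500, 0.5300, 0.3200), p(Y) = (0.3700, 0.6300).
H(X,Y) = 2.1645 bits; H(Y) = 0.9507 bits.
H(X|Y) = 2.1645 − 0.9507 = 1.214 bits.

1.214 bits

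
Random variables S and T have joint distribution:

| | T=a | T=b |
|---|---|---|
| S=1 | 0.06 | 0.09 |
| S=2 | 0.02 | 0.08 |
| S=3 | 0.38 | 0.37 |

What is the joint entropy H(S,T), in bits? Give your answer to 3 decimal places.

H(S,T) = −Σ p(x,y)·log₂ p(x,y) over all 6 cells.
  cell (1,a): −0.06·log₂0.06 = 0.2435
  cell (1,b): −0.09·log₂0.09 = 0.3127
  cell (2,a): −0.02·log₂0.02 = 0.1129
  cell (2,b): −0.08·log₂0.08 = 0.2915
  cell (3,a): −0.38·log₂0.38 = 0.5305
  cell (3,b): −0.37·log₂0.37 = 0.5307
Sum = 2.022 bits.

2.022 bits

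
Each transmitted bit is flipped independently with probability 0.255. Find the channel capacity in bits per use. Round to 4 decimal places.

0.1809 bits

Binary symmetric channel: C = 1 − h₂(ε) where h₂ is the binary entropy function.
h₂(0.255) = −0.255·log₂0.255 − 0.745·log₂0.745 = 0.8191.
C = 1 − 0.8191 = 0.1809 bits per channel use.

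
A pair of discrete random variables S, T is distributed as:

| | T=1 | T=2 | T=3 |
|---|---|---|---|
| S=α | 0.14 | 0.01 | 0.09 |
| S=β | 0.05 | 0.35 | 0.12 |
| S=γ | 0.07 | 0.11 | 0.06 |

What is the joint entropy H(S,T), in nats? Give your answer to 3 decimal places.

H(S,T) = −Σ p(x,y)·ln p(x,y) over all 9 cells.
  cell (α,1): −0.14·ln0.14 = 0.2753
  cell (α,2): −0.01·ln0.01 = 0.0461
  cell (α,3): −0.09·ln0.09 = 0.2167
  cell (β,1): −0.05·ln0.05 = 0.1498
  cell (β,2): −0.35·ln0.35 = 0.3674
  cell (β,3): −0.12·ln0.12 = 0.2544
  cell (γ,1): −0.07·ln0.07 = 0.1861
  cell (γ,2): −0.11·ln0.11 = 0.2428
  cell (γ,3): −0.06·ln0.06 = 0.1688
Sum = 1.907 nats.

1.907 nats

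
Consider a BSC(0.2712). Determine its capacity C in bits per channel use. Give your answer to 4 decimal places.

Binary symmetric channel: C = 1 − h₂(ε) where h₂ is the binary entropy function.
h₂(0.2712) = −0.2712·log₂0.2712 − 0.7288·log₂0.7288 = 0.8432.
C = 1 − 0.8432 = 0.1568 bits per channel use.

0.1568 bits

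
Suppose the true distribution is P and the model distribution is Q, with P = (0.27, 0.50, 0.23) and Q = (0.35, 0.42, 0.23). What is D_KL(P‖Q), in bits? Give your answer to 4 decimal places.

D(P‖Q) = Σ p·log₂(p/q).
  0.27·log₂(0.27/0.35) = -0.10109
  0.50·log₂(0.50/0.42) = 0.12577
  0.23·log₂(0.23/0.23) = 0.00000
D(P‖Q) = 0.0247 bits.

0.0247 bits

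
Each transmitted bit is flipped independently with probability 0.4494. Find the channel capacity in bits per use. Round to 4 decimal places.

Binary symmetric channel: C = 1 − h₂(ε) where h₂ is the binary entropy function.
h₂(0.4494) = −0.4494·log₂0.4494 − 0.5506·log₂0.5506 = 0.9926.
C = 1 − 0.9926 = 0.0074 bits per channel use.

0.0074 bits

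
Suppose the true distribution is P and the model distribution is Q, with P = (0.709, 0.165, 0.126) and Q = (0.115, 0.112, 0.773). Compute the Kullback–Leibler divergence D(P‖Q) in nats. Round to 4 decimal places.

1.1250 nats

D(P‖Q) = Σ p·ln(p/q).
  0.709·ln(0.709/0.115) = 1.28962
  0.165·ln(0.165/0.112) = 0.06393
  0.126·ln(0.126/0.773) = -0.22856
D(P‖Q) = 1.1250 nats.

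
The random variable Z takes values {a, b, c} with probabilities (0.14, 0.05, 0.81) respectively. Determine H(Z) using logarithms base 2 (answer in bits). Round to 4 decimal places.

0.8595 bits

H(Z) = −Σ p·log₂ p.
  −(0.14)·log₂(0.14) = 0.39711
  −(0.05)·log₂(0.05) = 0.21610
  −(0.81)·log₂(0.81) = 0.24625
Sum: 0.39711 + 0.21610 + 0.24625 = 0.8595 bits.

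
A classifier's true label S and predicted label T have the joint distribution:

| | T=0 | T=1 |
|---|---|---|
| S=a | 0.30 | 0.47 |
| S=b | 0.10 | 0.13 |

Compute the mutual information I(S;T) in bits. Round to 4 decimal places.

0.0011 bits

Marginals: p(S) = (0.7700, 0.2300), p(T) = (0.4000, 0.6000).
I(S;T) = Σ p(x,y)·log₂[p(x,y)/(p(x)p(y))].
  (a,0): 0.30·log₂(0.9740) = -0.01139
  (a,1): 0.47·log₂(1.0173) = 0.01164
  (b,0): 0.10·log₂(1.0870) = 0.01203
  (b,1): 0.13·log₂(0.9420) = -0.01120
Sum = 0.0011 bits.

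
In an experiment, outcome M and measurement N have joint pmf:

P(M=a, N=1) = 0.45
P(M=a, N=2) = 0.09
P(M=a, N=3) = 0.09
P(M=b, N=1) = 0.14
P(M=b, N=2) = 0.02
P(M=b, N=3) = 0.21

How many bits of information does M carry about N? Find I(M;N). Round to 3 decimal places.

Marginals: p(M) = (0.6300, 0.3700), p(N) = (0.5900, 0.1100, 0.3000).
I(M;N) = Σ p(x,y)·log₂[p(x,y)/(p(x)p(y))].
  (a,1): 0.45·log₂(1.2107) = 0.1241
  (a,2): 0.09·log₂(1.2987) = 0.0339
  (a,3): 0.09·log₂(0.4762) = -0.0963
  (b,1): 0.14·log₂(0.6413) = -0.0897
  (b,2): 0.02·log₂(0.4914) = -0.0205
  (b,3): 0.21·log₂(1.8919) = 0.1932
Sum = 0.145 bits.

0.145 bits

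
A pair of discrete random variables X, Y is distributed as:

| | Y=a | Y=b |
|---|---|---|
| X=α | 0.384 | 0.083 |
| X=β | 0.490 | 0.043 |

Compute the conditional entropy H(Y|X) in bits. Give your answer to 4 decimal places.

0.5309 bits

Marginals: p(X) = (0.4670, 0.5330), p(Y) = (0.8740, 0.1260).
H(Y|X) = Σ p(X) · H(Y|X=·).
  X=α: p=0.4670, H(Y|X=α) = 0.6751
  X=β: p=0.5330, H(Y|X=β) = 0.4046
Weighted sum = 0.5309 bits.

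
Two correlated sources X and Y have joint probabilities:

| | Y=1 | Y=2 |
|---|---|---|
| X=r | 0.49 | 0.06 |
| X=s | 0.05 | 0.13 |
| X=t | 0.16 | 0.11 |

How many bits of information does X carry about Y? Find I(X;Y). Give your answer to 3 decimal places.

Marginals: p(X) = (0.5500, 0.1800, 0.2700), p(Y) = (0.7000, 0.3000).
I(X;Y) = H(X) + H(Y) − H(X,Y).
H(X) = 1.4297, H(Y) = 0.8813, H(X,Y) = 2.1199.
I(X;Y) = 1.4297 + 0.8813 − 2.1199 = 0.191 bits.

0.191 bits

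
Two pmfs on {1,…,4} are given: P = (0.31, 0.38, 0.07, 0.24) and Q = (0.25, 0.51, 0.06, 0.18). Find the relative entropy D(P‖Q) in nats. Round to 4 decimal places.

D(P‖Q) = Σ p·ln(p/q).
  0.31·ln(0.31/0.25) = 0.06668
  0.38·ln(0.38/0.51) = -0.11181
  0.07·ln(0.07/0.06) = 0.01079
  0.24·ln(0.24/0.18) = 0.06904
D(P‖Q) = 0.0347 nats.

0.0347 nats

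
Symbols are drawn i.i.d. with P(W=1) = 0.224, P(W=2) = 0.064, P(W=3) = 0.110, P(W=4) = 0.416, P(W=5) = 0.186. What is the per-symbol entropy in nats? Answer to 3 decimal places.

H(W) = −Σ p·ln p.
  −(0.224)·ln(0.224) = 0.3351
  −(0.064)·ln(0.064) = 0.1759
  −(0.110)·ln(0.110) = 0.2428
  −(0.416)·ln(0.416) = 0.3649
  −(0.186)·ln(0.186) = 0.3129
Sum: 0.3351 + 0.1759 + 0.2428 + 0.3649 + 0.3129 = 1.432 nats.

1.432 nats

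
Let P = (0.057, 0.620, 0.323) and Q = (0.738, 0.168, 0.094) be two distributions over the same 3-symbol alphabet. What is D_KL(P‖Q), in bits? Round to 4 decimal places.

1.5326 bits

D(P‖Q) = Σ p·log₂(p/q).
  0.057·log₂(0.057/0.738) = -0.21059
  0.620·log₂(0.620/0.168) = 1.16796
  0.323·log₂(0.323/0.094) = 0.57520
D(P‖Q) = 1.5326 bits.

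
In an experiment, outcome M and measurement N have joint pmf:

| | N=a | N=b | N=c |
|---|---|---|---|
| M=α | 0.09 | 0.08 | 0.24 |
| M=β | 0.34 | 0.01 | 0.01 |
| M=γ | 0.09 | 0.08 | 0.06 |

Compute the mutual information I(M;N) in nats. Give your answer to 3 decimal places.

Marginals: p(M) = (0.4100, 0.3600, 0.2300), p(N) = (0.5200, 0.1700, 0.3100).
I(M;N) = H(M) + H(N) − H(M,N).
H(M) = 1.0714, H(N) = 1.0043, H(M,N) = 1.8078.
I(M;N) = 1.0714 + 1.0043 − 1.8078 = 0.268 nats.

0.268 nats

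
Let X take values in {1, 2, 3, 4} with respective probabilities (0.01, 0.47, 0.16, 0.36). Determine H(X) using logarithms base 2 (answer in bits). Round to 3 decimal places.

H(X) = −Σ p·log₂ p.
  −(0.01)·log₂(0.01) = 0.0664
  −(0.47)·log₂(0.47) = 0.5120
  −(0.16)·log₂(0.16) = 0.4230
  −(0.36)·log₂(0.36) = 0.5306
Sum: 0.0664 + 0.5120 + 0.4230 + 0.5306 = 1.532 bits.

1.532 bits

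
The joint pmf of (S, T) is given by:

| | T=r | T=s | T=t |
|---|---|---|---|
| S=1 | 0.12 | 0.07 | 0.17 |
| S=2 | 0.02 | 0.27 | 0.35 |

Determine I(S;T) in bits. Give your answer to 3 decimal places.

0.136 bits

Marginals: p(S) = (0.3600, 0.6400), p(T) = (0.1400, 0.3400, 0.5200).
I(S;T) = H(S) + H(T) − H(S,T).
H(S) = 0.9427, H(T) = 1.4169, H(S,T) = 2.2232.
I(S;T) = 0.9427 + 1.4169 − 2.2232 = 0.136 bits.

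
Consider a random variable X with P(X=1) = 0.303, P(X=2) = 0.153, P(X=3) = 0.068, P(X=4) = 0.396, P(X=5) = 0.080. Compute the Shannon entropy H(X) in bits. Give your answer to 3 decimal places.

H(X) = −Σ p·log₂ p.
  −(0.303)·log₂(0.303) = 0.5220
  −(0.153)·log₂(0.153) = 0.4144
  −(0.068)·log₂(0.068) = 0.2637
  −(0.396)·log₂(0.396) = 0.5292
  −(0.080)·log₂(0.080) = 0.2915
Sum: 0.5220 + 0.4144 + 0.2637 + 0.5292 + 0.2915 = 2.021 bits.

2.021 bits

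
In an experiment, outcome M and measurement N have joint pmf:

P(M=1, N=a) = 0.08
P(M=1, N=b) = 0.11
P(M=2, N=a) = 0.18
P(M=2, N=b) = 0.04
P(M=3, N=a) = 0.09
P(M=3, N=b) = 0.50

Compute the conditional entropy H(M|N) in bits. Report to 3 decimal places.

Chain rule: H(M|N) = H(M,N) − H(N).
Marginals: p(M) = (0.1900, 0.2200, 0.5900), p(N) = (0.3500, 0.6500).
H(M,N) = 2.0855 bits; H(N) = 0.9341 bits.
H(M|N) = 2.0855 − 0.9341 = 1.151 bits.

1.151 bits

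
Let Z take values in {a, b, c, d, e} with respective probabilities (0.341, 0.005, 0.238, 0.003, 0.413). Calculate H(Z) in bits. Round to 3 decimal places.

1.612 bits

H(Z) = −Σ p·log₂ p.
  −(0.341)·log₂(0.341) = 0.5293
  −(0.005)·log₂(0.005) = 0.0382
  −(0.238)·log₂(0.238) = 0.4929
  −(0.003)·log₂(0.003) = 0.0251
  −(0.413)·log₂(0.413) = 0.5269
Sum: 0.5293 + 0.0382 + 0.4929 + 0.0251 + 0.5269 = 1.612 bits.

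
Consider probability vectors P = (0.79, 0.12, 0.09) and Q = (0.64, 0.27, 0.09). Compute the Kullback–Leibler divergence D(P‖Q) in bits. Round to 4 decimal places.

D(P‖Q) = Σ p·log₂(p/q).
  0.79·log₂(0.79/0.64) = 0.23999
  0.12·log₂(0.12/0.27) = -0.14039
  0.09·log₂(0.09/0.09) = 0.00000
D(P‖Q) = 0.0996 bits.

0.0996 bits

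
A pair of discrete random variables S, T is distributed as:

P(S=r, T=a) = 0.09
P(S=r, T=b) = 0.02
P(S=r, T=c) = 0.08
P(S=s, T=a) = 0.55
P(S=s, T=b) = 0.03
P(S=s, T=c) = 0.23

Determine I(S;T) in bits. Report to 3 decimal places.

Marginals: p(S) = (0.1900, 0.8100), p(T) = (0.6400, 0.0500, 0.3100).
I(S;T) = Σ p(x,y)·log₂[p(x,y)/(p(x)p(y))].
  (r,a): 0.09·log₂(0.7401) = -0.0391
  (r,b): 0.02·log₂(2.1053) = 0.0215
  (r,c): 0.08·log₂(1.3582) = 0.0353
  (s,a): 0.55·log₂(1.0610) = 0.0470
  (s,b): 0.03·log₂(0.7407) = -0.0130
  (s,c): 0.23·log₂(0.9160) = -0.0291
Sum = 0.023 bits.

0.023 bits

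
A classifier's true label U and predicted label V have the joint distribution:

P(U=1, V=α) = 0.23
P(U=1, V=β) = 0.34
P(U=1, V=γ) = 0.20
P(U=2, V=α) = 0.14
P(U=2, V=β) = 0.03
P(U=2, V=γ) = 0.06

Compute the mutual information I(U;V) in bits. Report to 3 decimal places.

0.071 bits

Marginals: p(U) = (0.7700, 0.2300), p(V) = (0.3700, 0.3700, 0.2600).
I(U;V) = H(U) + H(V) − H(U,V).
H(U) = 0.7780, H(V) = 1.5667, H(U,V) = 2.2736.
I(U;V) = 0.7780 + 1.5667 − 2.2736 = 0.071 bits.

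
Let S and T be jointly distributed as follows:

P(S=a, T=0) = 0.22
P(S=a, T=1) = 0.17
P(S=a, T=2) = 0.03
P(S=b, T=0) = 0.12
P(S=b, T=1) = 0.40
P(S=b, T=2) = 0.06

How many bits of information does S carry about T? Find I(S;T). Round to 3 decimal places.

Marginals: p(S) = (0.4200, 0.5800), p(T) = (0.3400, 0.5700, 0.0900).
I(S;T) = Σ p(x,y)·log₂[p(x,y)/(p(x)p(y))].
  (a,0): 0.22·log₂(1.5406) = 0.1372
  (a,1): 0.17·log₂(0.7101) = -0.0840
  (a,2): 0.03·log₂(0.7937) = -0.0100
  (b,0): 0.12·log₂(0.6085) = -0.0860
  (b,1): 0.40·log₂(1.2099) = 0.1100
  (b,2): 0.06·log₂(1.1494) = 0.0121
Sum = 0.079 bits.

0.079 bits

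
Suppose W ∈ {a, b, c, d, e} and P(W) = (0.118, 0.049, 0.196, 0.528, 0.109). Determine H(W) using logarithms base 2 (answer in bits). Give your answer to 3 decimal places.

1.873 bits

H(W) = −Σ p·log₂ p.
  −(0.118)·log₂(0.118) = 0.3638
  −(0.049)·log₂(0.049) = 0.2132
  −(0.196)·log₂(0.196) = 0.4608
  −(0.528)·log₂(0.528) = 0.4865
  −(0.109)·log₂(0.109) = 0.3485
Sum: 0.3638 + 0.2132 + 0.4608 + 0.4865 + 0.3485 = 1.873 bits.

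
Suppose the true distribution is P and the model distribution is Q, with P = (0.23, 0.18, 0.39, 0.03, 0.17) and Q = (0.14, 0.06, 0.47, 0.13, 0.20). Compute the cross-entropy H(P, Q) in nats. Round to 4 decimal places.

1.5879 nats

H(P,Q) = −Σ p·ln q.
  −0.23·ln(0.14) = 0.45221
  −0.18·ln(0.06) = 0.50641
  −0.39·ln(0.47) = 0.29446
  −0.03·ln(0.13) = 0.06121
  −0.17·ln(0.20) = 0.27360
H(P,Q) = 1.5879 nats.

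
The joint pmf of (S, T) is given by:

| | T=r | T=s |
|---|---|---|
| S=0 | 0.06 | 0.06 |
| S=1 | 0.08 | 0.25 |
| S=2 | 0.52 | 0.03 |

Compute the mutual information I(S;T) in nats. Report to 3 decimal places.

Marginals: p(S) = (0.1200, 0.3300, 0.5500), p(T) = (0.6600, 0.3400).
I(S;T) = Σ p(x,y)·ln[p(x,y)/(p(x)p(y))].
  (0,r): 0.06·ln(0.7576) = -0.0167
  (0,s): 0.06·ln(1.4706) = 0.0231
  (1,r): 0.08·ln(0.3673) = -0.0801
  (1,s): 0.25·ln(2.2282) = 0.2003
  (2,r): 0.52·ln(1.4325) = 0.1869
  (2,s): 0.03·ln(0.1604) = -0.0549
Sum = 0.259 nats.

0.259 nats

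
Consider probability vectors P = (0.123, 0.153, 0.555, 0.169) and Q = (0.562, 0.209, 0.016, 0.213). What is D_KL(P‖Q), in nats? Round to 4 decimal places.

1.6945 nats

D(P‖Q) = Σ p·ln(p/q).
  0.123·ln(0.123/0.562) = -0.18688
  0.153·ln(0.153/0.209) = -0.04772
  0.555·ln(0.555/0.016) = 1.96824
  0.169·ln(0.169/0.213) = -0.03911
D(P‖Q) = 1.6945 nats.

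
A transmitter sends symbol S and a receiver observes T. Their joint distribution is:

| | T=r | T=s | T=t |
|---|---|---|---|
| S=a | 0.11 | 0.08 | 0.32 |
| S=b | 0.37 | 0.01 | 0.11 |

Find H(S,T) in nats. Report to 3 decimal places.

H(S,T) = −Σ p(x,y)·ln p(x,y) over all 6 cells.
  cell (a,r): −0.11·ln0.11 = 0.2428
  cell (a,s): −0.08·ln0.08 = 0.2021
  cell (a,t): −0.32·ln0.32 = 0.3646
  cell (b,r): −0.37·ln0.37 = 0.3679
  cell (b,s): −0.01·ln0.01 = 0.0461
  cell (b,t): −0.11·ln0.11 = 0.2428
Sum = 1.466 nats.

1.466 nats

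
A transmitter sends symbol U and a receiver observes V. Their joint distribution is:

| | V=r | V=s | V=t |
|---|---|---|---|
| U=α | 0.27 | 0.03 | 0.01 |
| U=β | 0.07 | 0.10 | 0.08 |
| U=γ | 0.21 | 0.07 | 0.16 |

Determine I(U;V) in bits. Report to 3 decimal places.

Marginals: p(U) = (0.3100, 0.2500, 0.4400), p(V) = (0.5500, 0.2000, 0.2500).
I(U;V) = Σ p(x,y)·log₂[p(x,y)/(p(x)p(y))].
  (α,r): 0.27·log₂(1.5836) = 0.1791
  (α,s): 0.03·log₂(0.4839) = -0.0314
  (α,t): 0.01·log₂(0.1290) = -0.0295
  (β,r): 0.07·log₂(0.5091) = -0.0682
  (β,s): 0.10·log₂(2.0000) = 0.1000
  (β,t): 0.08·log₂(1.2800) = 0.0285
  (γ,r): 0.21·log₂(0.8678) = -0.0430
  (γ,s): 0.07·log₂(0.7955) = -0.0231
  (γ,t): 0.16·log₂(1.4545) = 0.0865
Sum = 0.199 bits.

0.199 bits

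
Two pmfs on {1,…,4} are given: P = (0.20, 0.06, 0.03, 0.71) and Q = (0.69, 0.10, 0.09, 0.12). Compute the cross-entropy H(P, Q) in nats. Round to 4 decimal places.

H(P,Q) = −Σ p·ln q.
  −0.20·ln(0.69) = 0.07421
  −0.06·ln(0.10) = 0.13816
  −0.03·ln(0.09) = 0.07224
  −0.71·ln(0.12) = 1.50539
H(P,Q) = 1.7900 nats.

1.7900 nats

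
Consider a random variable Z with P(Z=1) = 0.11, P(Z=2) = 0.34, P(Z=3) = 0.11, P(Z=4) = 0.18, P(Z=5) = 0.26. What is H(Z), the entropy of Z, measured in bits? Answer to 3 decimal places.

2.180 bits

H(Z) = −Σ p·log₂ p.
  −(0.11)·log₂(0.11) = 0.3503
  −(0.34)·log₂(0.34) = 0.5292
  −(0.11)·log₂(0.11) = 0.3503
  −(0.18)·log₂(0.18) = 0.4453
  −(0.26)·log₂(0.26) = 0.5053
Sum: 0.3503 + 0.5292 + 0.3503 + 0.4453 + 0.5053 = 2.180 bits.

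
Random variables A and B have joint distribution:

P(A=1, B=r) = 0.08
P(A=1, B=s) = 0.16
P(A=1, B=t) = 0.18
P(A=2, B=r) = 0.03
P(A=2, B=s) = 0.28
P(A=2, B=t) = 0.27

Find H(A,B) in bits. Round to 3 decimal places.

H(A,B) = −Σ p(x,y)·log₂ p(x,y) over all 6 cells.
  cell (1,r): −0.08·log₂0.08 = 0.2915
  cell (1,s): −0.16·log₂0.16 = 0.4230
  cell (1,t): −0.18·log₂0.18 = 0.4453
  cell (2,r): −0.03·log₂0.03 = 0.1518
  cell (2,s): −0.28·log₂0.28 = 0.5142
  cell (2,t): −0.27·log₂0.27 = 0.5100
Sum = 2.336 bits.

2.336 bits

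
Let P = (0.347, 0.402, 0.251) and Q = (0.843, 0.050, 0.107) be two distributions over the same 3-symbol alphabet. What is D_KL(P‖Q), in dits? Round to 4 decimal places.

0.3231 dits

D(P‖Q) = Σ p·log₁₀(p/q).
  0.347·log₁₀(0.347/0.843) = -0.13377
  0.402·log₁₀(0.402/0.050) = 0.36391
  0.251·log₁₀(0.251/0.107) = 0.09294
D(P‖Q) = 0.3231 dits.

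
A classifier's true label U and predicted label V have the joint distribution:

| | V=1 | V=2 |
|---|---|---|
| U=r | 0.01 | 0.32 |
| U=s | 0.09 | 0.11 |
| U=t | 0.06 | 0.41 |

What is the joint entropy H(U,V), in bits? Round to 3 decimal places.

H(U,V) = −Σ p(x,y)·log₂ p(x,y) over all 6 cells.
  cell (r,1): −0.01·log₂0.01 = 0.0664
  cell (r,2): −0.32·log₂0.32 = 0.5260
  cell (s,1): −0.09·log₂0.09 = 0.3127
  cell (s,2): −0.11·log₂0.11 = 0.3503
  cell (t,1): −0.06·log₂0.06 = 0.2435
  cell (t,2): −0.41·log₂0.41 = 0.5274
Sum = 2.026 bits.

2.026 bits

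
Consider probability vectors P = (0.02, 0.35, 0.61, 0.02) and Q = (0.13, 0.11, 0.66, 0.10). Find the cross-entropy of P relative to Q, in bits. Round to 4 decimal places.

H(P,Q) = −Σ p·log₂ q.
  −0.02·log₂(0.13) = 0.05887
  −0.35·log₂(0.11) = 1.11455
  −0.61·log₂(0.66) = 0.36567
  −0.02·log₂(0.10) = 0.06644
H(P,Q) = 1.6055 bits.

1.6055 bits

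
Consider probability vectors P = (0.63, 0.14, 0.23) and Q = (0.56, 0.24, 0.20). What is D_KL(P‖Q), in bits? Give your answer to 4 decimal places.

0.0446 bits

D(P‖Q) = Σ p·log₂(p/q).
  0.63·log₂(0.63/0.56) = 0.10705
  0.14·log₂(0.14/0.24) = -0.10887
  0.23·log₂(0.23/0.20) = 0.04638
D(P‖Q) = 0.0446 bits.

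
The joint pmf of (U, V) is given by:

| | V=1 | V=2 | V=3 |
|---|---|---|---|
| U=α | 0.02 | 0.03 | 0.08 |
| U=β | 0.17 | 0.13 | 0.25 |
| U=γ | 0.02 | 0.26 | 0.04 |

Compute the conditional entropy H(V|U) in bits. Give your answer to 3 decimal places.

Marginals: p(U) = (0.1300, 0.5500, 0.3200), p(V) = (0.2100, 0.4200, 0.3700).
H(V|U) = Σ p(U) · H(V|U=·).
  U=α: p=0.1300, H(V|U=α) = 1.3347
  U=β: p=0.5500, H(V|U=β) = 1.5325
  U=γ: p=0.3200, H(V|U=γ) = 0.8684
Weighted sum = 1.294 bits.

1.294 bits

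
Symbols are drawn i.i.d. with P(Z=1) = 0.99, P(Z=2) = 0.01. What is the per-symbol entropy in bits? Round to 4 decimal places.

0.0808 bits

H(Z) = −Σ p·log₂ p.
  −(0.99)·log₂(0.99) = 0.01435
  −(0.01)·log₂(0.01) = 0.06644
Sum: 0.01435 + 0.06644 = 0.0808 bits.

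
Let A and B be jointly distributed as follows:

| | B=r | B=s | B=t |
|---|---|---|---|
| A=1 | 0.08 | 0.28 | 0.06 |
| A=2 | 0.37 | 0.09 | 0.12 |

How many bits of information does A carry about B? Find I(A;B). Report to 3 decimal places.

0.216 bits

Marginals: p(A) = (0.4200, 0.5800), p(B) = (0.4500, 0.3700, 0.1800).
I(A;B) = H(A) + H(B) − H(A,B).
H(A) = 0.9815, H(B) = 1.4944, H(A,B) = 2.2597.
I(A;B) = 0.9815 + 1.4944 − 2.2597 = 0.216 bits.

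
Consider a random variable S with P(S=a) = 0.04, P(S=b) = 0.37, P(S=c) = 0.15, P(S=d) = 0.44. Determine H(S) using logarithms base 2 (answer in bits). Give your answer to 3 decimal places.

1.648 bits

H(S) = −Σ p·log₂ p.
  −(0.04)·log₂(0.04) = 0.1858
  −(0.37)·log₂(0.37) = 0.5307
  −(0.15)·log₂(0.15) = 0.4105
  −(0.44)·log₂(0.44) = 0.5211
Sum: 0.1858 + 0.5307 + 0.4105 + 0.5211 = 1.648 bits.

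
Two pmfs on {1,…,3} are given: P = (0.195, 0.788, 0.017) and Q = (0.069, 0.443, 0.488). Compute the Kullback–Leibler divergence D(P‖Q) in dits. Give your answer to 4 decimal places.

D(P‖Q) = Σ p·log₁₀(p/q).
  0.195·log₁₀(0.195/0.069) = 0.08798
  0.788·log₁₀(0.788/0.443) = 0.19710
  0.017·log₁₀(0.017/0.488) = -0.02479
D(P‖Q) = 0.2603 dits.

0.2603 dits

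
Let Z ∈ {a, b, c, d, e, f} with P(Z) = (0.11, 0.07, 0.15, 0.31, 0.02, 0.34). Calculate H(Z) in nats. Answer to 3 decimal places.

H(Z) = −Σ p·ln p.
  −(0.11)·ln(0.11) = 0.2428
  −(0.07)·ln(0.07) = 0.1861
  −(0.15)·ln(0.15) = 0.2846
  −(0.31)·ln(0.31) = 0.3631
  −(0.02)·ln(0.02) = 0.0782
  −(0.34)·ln(0.34) = 0.3668
Sum: 0.2428 + 0.1861 + 0.2846 + 0.3631 + 0.0782 + 0.3668 = 1.522 nats.

1.522 nats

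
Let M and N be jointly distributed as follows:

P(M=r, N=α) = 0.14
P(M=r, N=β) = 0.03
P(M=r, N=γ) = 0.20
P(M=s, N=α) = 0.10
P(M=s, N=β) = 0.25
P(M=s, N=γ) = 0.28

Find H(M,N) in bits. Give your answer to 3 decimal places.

2.360 bits

H(M,N) = −Σ p(x,y)·log₂ p(x,y) over all 6 cells.
  cell (r,α): −0.14·log₂0.14 = 0.3971
  cell (r,β): −0.03·log₂0.03 = 0.1518
  cell (r,γ): −0.20·log₂0.20 = 0.4644
  cell (s,α): −0.10·log₂0.10 = 0.3322
  cell (s,β): −0.25·log₂0.25 = 0.5000
  cell (s,γ): −0.28·log₂0.28 = 0.5142
Sum = 2.360 bits.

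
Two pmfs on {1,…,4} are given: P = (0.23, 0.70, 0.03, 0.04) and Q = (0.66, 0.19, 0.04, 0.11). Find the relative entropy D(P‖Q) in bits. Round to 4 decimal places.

D(P‖Q) = Σ p·log₂(p/q).
  0.23·log₂(0.23/0.66) = -0.34979
  0.70·log₂(0.70/0.19) = 1.31695
  0.03·log₂(0.03/0.04) = -0.01245
  0.04·log₂(0.04/0.11) = -0.05838
D(P‖Q) = 0.8963 bits.

0.8963 bits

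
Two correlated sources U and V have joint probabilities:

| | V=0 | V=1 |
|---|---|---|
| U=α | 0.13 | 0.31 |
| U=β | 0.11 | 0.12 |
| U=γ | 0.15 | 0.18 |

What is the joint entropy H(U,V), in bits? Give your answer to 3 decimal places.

2.480 bits

H(U,V) = −Σ p(x,y)·log₂ p(x,y) over all 6 cells.
  cell (α,0): −0.13·log₂0.13 = 0.3826
  cell (α,1): −0.31·log₂0.31 = 0.5238
  cell (β,0): −0.11·log₂0.11 = 0.3503
  cell (β,1): −0.12·log₂0.12 = 0.3671
  cell (γ,0): −0.15·log₂0.15 = 0.4105
  cell (γ,1): −0.18·log₂0.18 = 0.4453
Sum = 2.480 bits.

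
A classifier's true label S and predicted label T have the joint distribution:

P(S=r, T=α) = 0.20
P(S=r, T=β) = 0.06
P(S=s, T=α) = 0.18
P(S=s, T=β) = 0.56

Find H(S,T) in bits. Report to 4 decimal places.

1.6217 bits

H(S,T) = −Σ p(x,y)·log₂ p(x,y) over all 4 cells.
  cell (r,α): −0.20·log₂0.20 = 0.46439
  cell (r,β): −0.06·log₂0.06 = 0.24353
  cell (s,α): −0.18·log₂0.18 = 0.44531
  cell (s,β): −0.56·log₂0.56 = 0.46844
Sum = 1.6217 bits.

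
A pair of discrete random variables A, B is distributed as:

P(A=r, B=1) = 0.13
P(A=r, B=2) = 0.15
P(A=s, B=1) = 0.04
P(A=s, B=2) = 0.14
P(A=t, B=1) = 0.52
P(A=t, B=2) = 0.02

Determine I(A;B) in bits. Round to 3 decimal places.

Marginals: p(A) = (0.2800, 0.1800, 0.5400), p(B) = (0.6900, 0.3100).
I(A;B) = Σ p(x,y)·log₂[p(x,y)/(p(x)p(y))].
  (r,1): 0.13·log₂(0.6729) = -0.0743
  (r,2): 0.15·log₂(1.7281) = 0.1184
  (s,1): 0.04·log₂(0.3221) = -0.0654
  (s,2): 0.14·log₂(2.5090) = 0.1858
  (t,1): 0.52·log₂(1.3956) = 0.2501
  (t,2): 0.02·log₂(0.1195) = -0.0613
Sum = 0.353 bits.

0.353 bits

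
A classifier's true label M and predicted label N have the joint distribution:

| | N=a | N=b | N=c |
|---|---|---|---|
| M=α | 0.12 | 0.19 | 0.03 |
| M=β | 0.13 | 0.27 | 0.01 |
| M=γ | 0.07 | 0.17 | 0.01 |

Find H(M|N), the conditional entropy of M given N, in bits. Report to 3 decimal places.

Chain rule: H(M|N) = H(M,N) − H(N).
Marginals: p(M) = (0.3400, 0.4100, 0.2500), p(N) = (0.3200, 0.6300, 0.0500).
H(M,N) = 2.7027 bits; H(N) = 1.1621 bits.
H(M|N) = 2.7027 − 1.1621 = 1.541 bits.

1.541 bits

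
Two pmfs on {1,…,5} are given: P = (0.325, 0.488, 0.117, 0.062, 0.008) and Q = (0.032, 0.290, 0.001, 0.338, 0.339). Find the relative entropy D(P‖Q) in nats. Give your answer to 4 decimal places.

D(P‖Q) = Σ p·ln(p/q).
  0.325·ln(0.325/0.032) = 0.75338
  0.488·ln(0.488/0.290) = 0.25397
  0.117·ln(0.117/0.001) = 0.55717
  0.062·ln(0.062/0.338) = -0.10515
  0.008·ln(0.008/0.339) = -0.02997
D(P‖Q) = 1.4294 nats.

1.4294 nats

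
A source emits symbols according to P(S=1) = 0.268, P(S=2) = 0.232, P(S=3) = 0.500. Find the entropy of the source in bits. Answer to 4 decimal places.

1.4981 bits

H(S) = −Σ p·log₂ p.
  −(0.268)·log₂(0.268) = 0.50912
  −(0.232)·log₂(0.232) = 0.48901
  −(0.500)·log₂(0.500) = 0.50000
Sum: 0.50912 + 0.48901 + 0.50000 = 1.4981 bits.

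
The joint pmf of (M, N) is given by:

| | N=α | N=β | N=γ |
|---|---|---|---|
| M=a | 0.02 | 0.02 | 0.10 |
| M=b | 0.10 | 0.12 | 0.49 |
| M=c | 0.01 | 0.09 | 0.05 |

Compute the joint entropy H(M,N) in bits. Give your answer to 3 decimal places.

2.357 bits

H(M,N) = −Σ p(x,y)·log₂ p(x,y) over all 9 cells.
  cell (a,α): −0.02·log₂0.02 = 0.1129
  cell (a,β): −0.02·log₂0.02 = 0.1129
  cell (a,γ): −0.10·log₂0.10 = 0.3322
  cell (b,α): −0.10·log₂0.10 = 0.3322
  cell (b,β): −0.12·log₂0.12 = 0.3671
  cell (b,γ): −0.49·log₂0.49 = 0.5043
  cell (c,α): −0.01·log₂0.01 = 0.0664
  cell (c,β): −0.09·log₂0.09 = 0.3127
  cell (c,γ): −0.05·log₂0.05 = 0.2161
Sum = 2.357 bits.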